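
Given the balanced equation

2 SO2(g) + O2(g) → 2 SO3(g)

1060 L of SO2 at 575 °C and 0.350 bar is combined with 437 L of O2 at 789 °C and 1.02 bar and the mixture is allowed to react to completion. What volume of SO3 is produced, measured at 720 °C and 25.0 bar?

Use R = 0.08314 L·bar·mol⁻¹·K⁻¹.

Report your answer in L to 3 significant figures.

17.4 L

n(SO2) = PV/RT = (0.350 × 1060) / (0.08314 × 848.15) = 5.261 mol
n(O2) = PV/RT = (1.02 × 437) / (0.08314 × 1062.15) = 5.048 mol
For 5.261 mol SO2, stoichiometry requires (1/2) × 5.261 = 2.631 mol O2; 5.048 mol is available, so SO2 is limiting.
n(SO3) = (2/2) × 5.261 = 5.261 mol
V(SO3) = nRT/P = 5.261 × 0.08314 × 993.15 / 25.0 = 17.38 L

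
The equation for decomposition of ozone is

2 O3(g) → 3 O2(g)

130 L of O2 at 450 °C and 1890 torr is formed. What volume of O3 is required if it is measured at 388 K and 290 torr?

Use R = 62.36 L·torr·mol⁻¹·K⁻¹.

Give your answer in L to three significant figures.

303 L

n(O2) = PV/RT = (1890 × 130) / (62.36 × 723.15) = 5.448 mol
n(O3) = (2/3) × 5.448 = 3.632 mol
V = nRT/P = 3.632 × 62.36 × 388 / 290 = 303.0 L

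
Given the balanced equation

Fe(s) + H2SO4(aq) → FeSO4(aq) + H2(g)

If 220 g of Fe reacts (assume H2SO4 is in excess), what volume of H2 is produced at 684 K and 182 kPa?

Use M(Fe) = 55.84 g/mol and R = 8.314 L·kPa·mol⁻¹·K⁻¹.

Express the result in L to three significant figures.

123 L

n(Fe) = 220.0 / 55.84 = 3.940 mol
n(H2) = (1/1) × 3.940 = 3.940 mol
V = nRT/P = 3.940 × 8.314 × 684 / 182 = 123.1 L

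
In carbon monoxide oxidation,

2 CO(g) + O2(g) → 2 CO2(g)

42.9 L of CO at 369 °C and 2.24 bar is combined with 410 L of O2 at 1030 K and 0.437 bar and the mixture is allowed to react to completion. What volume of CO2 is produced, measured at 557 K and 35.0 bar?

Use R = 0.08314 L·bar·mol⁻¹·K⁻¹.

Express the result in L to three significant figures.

n(CO) = PV/RT = (2.24 × 42.9) / (0.08314 × 642.15) = 1.800 mol
n(O2) = PV/RT = (0.437 × 410) / (0.08314 × 1030) = 2.092 mol
For 1.800 mol CO, stoichiometry requires (1/2) × 1.800 = 0.9000 mol O2; 2.092 mol is available, so CO is limiting.
n(CO2) = (2/2) × 1.800 = 1.800 mol
V(CO2) = nRT/P = 1.800 × 0.08314 × 557 / 35.0 = 2.382 L

2.38 L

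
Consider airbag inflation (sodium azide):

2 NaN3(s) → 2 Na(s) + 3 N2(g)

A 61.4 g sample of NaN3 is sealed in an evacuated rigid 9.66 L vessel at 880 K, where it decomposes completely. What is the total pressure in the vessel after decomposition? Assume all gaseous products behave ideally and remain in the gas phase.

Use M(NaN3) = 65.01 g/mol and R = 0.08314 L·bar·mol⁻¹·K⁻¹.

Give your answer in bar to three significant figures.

n(NaN3) = 61.4 / 65.01 = 0.9445 mol
n(gas produced) = (3/2) × 0.9445 = 1.417 mol
P = nRT/V = 1.417 × 0.08314 × 880 / 9.66 = 10.73 bar

10.7 bar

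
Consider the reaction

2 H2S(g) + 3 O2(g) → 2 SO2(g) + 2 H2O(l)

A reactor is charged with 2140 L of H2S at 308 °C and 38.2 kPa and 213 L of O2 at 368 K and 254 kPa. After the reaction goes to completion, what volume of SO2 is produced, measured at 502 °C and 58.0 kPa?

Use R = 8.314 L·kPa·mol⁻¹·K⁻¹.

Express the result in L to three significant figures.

n(H2S) = PV/RT = (38.2 × 2140) / (8.314 × 581.15) = 16.92 mol
n(O2) = PV/RT = (254 × 213) / (8.314 × 368) = 17.68 mol
For 16.92 mol H2S, stoichiometry requires (3/2) × 16.92 = 25.38 mol O2; 17.68 mol is available, so O2 is limiting.
n(SO2) = (2/3) × 17.68 = 11.79 mol
V(SO2) = nRT/P = 11.79 × 8.314 × 775.15 / 58.0 = 1310 L

1310 L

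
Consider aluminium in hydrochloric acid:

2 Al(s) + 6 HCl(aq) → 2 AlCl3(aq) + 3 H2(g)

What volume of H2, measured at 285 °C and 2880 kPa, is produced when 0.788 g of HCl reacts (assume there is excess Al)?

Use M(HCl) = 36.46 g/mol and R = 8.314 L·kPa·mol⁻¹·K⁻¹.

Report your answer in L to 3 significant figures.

0.0174 L

n(HCl) = 0.7880 / 36.46 = 0.02161 mol
n(H2) = (3/6) × 0.02161 = 0.01081 mol
V = nRT/P = 0.01081 × 8.314 × 558.15 / 2880 = 0.01742 L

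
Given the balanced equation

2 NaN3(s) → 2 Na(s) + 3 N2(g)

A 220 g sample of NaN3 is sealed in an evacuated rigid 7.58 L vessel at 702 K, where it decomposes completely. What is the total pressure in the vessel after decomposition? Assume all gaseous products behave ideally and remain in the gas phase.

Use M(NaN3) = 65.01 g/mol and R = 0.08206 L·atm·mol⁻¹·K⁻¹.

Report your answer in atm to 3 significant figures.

n(NaN3) = 220 / 65.01 = 3.384 mol
n(gas produced) = (3/2) × 3.384 = 5.076 mol
P = nRT/V = 5.076 × 0.08206 × 702 / 7.58 = 38.58 atm

38.6 atm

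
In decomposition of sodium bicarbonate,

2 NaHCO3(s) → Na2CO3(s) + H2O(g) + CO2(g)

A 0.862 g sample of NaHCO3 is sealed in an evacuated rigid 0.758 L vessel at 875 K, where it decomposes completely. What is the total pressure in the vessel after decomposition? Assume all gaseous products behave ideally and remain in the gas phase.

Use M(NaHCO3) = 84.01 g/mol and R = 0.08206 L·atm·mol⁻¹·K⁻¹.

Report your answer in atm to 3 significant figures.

0.972 atm

n(NaHCO3) = 0.862 / 84.01 = 0.01026 mol
n(gas produced) = (2/2) × 0.01026 = 0.01026 mol
P = nRT/V = 0.01026 × 0.08206 × 875 / 0.758 = 0.9719 atm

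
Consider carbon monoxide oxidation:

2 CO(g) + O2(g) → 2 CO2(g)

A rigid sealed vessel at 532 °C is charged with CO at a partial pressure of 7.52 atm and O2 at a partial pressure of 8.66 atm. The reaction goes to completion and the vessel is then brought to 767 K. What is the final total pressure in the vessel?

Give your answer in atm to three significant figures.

At constant V, partial pressures at 532 °C are proportional to moles, so apply stoichiometry directly to pressures.
P(O2) required for 7.52 atm of CO = (1/2) × 7.52 = 3.760 atm; available 8.66 atm, so CO is limiting.
P(O2) remaining = 8.66 − (1/2) × 7.52 = 4.900 atm
P(gaseous products) = (2)/2 × 7.52 = 7.520 atm
P_total at 532 °C = 4.900 + 7.520 = 12.42 atm
Scaling to 767 K: P = 12.42 × 767/805.15 = 11.83 atm

11.8 atm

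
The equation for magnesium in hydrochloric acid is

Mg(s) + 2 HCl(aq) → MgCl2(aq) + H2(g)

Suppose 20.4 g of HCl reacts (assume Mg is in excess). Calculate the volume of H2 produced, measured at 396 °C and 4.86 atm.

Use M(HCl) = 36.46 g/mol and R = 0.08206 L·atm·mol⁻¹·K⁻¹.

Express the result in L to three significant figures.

n(HCl) = 20.40 / 36.46 = 0.5595 mol
n(H2) = (1/2) × 0.5595 = 0.2797 mol
V = nRT/P = 0.2797 × 0.08206 × 669.15 / 4.86 = 3.160 L

3.16 L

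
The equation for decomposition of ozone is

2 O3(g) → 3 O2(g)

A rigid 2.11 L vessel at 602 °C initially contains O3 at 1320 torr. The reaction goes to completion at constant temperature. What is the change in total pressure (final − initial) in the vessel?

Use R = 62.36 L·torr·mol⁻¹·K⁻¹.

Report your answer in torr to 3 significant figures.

660 torr

Rigid vessel, constant T ⇒ P scales with total gas moles (2 → 3).
P_final = (3/2) × 1320 = 1980 torr; ΔP = 1980 − 1320 = 660.0 torr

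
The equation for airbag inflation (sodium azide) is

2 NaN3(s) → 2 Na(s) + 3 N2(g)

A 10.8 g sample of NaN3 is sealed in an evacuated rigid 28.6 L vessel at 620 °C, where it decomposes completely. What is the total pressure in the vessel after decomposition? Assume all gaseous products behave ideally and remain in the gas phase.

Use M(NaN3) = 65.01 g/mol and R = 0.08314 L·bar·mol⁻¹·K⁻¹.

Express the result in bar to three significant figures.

0.647 bar

n(NaN3) = 10.8 / 65.01 = 0.1661 mol
n(gas produced) = (3/2) × 0.1661 = 0.2491 mol
P = nRT/V = 0.2491 × 0.08314 × 893.15 / 28.6 = 0.6468 bar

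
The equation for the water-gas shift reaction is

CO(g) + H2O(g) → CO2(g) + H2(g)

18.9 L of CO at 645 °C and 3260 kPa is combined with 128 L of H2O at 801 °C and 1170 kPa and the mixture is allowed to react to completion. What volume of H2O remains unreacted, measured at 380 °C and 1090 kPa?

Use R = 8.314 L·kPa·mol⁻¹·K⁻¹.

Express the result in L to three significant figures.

n(CO) = PV/RT = (3260 × 18.9) / (8.314 × 918.15) = 8.072 mol
n(H2O) = PV/RT = (1170 × 128) / (8.314 × 1074.15) = 16.77 mol
For 8.072 mol CO, stoichiometry requires (1/1) × 8.072 = 8.072 mol H2O; 16.77 mol is available, so CO is limiting.
n(H2O) consumed = (1/1) × 8.072 = 8.072 mol; remaining = 16.77 − 8.072 = 8.698 mol
V(H2O) = nRT/P = 8.698 × 8.314 × 653.15 / 1090 = 43.33 L

43.3 L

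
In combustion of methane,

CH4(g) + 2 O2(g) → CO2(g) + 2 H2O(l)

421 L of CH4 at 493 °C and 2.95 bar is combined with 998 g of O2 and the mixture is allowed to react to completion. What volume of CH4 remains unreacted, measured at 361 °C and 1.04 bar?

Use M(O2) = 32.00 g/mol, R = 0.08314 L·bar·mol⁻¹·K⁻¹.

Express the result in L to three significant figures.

198 L

n(CH4) = PV/RT = (2.95 × 421) / (0.08314 × 766.15) = 19.50 mol
n(O2) = 998 / 32.00 = 31.19 mol
For 19.50 mol CH4, stoichiometry requires (2/1) × 19.50 = 39.00 mol O2; 31.19 mol is available, so O2 is limiting.
n(CH4) consumed = (1/2) × 31.19 = 15.60 mol; remaining = 19.50 − 15.60 = 3.900 mol
V(CH4) = nRT/P = 3.900 × 0.08314 × 634.15 / 1.04 = 197.7 L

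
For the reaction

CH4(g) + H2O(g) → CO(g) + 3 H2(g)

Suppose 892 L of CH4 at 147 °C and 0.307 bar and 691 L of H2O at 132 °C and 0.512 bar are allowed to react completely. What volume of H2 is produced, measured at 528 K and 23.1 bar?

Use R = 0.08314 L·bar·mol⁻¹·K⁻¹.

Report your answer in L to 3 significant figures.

44.7 L

n(CH4) = PV/RT = (0.307 × 892) / (0.08314 × 420.15) = 7.840 mol
n(H2O) = PV/RT = (0.512 × 691) / (0.08314 × 405.15) = 10.50 mol
For 7.840 mol CH4, stoichiometry requires (1/1) × 7.840 = 7.840 mol H2O; 10.50 mol is available, so CH4 is limiting.
n(H2) = (3/1) × 7.840 = 23.52 mol
V(H2) = nRT/P = 23.52 × 0.08314 × 528 / 23.1 = 44.70 L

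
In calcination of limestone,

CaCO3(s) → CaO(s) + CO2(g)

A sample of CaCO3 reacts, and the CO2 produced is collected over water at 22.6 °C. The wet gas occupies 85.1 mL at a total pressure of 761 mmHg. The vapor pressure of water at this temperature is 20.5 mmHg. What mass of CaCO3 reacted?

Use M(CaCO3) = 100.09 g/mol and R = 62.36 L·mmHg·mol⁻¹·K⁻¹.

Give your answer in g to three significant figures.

P(CO2) = 761 − 20.5 = 740.5 mmHg
n(CO2) = PV/RT = (740.5 × 0.08510) / (62.36 × 295.75) = 0.003417 mol
n(CaCO3) = (1/1) × 0.003417 = 0.003417 mol
m(CaCO3) = 0.003417 × 100.09 = 0.3420 g

0.342 g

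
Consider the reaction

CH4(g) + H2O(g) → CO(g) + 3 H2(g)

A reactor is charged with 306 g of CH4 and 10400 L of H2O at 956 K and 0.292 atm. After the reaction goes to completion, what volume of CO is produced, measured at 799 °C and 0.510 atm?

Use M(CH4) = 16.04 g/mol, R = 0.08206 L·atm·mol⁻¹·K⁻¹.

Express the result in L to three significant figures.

3290 L

n(CH4) = 306 / 16.04 = 19.08 mol
n(H2O) = PV/RT = (0.292 × 10400) / (0.08206 × 956) = 38.71 mol
For 19.08 mol CH4, stoichiometry requires (1/1) × 19.08 = 19.08 mol H2O; 38.71 mol is available, so CH4 is limiting.
n(CO) = (1/1) × 19.08 = 19.08 mol
V(CO) = nRT/P = 19.08 × 0.08206 × 1072.15 / 0.510 = 3292 L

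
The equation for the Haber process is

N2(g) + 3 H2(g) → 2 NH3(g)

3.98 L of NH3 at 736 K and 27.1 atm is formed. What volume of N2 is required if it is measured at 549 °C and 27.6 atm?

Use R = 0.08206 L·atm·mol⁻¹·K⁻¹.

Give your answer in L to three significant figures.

2.18 L

n(NH3) = PV/RT = (27.1 × 3.98) / (0.08206 × 736) = 1.786 mol
n(N2) = (1/2) × 1.786 = 0.8930 mol
V = nRT/P = 0.8930 × 0.08206 × 822.15 / 27.6 = 2.183 L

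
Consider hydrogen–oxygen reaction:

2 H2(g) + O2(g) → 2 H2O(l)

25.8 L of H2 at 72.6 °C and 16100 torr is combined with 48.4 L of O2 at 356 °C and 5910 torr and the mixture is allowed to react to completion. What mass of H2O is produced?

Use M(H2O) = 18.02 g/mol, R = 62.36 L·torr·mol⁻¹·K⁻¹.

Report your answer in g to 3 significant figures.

263 g

n(H2) = PV/RT = (16100 × 25.8) / (62.36 × 345.75) = 19.27 mol
n(O2) = PV/RT = (5910 × 48.4) / (62.36 × 629.15) = 7.291 mol
For 19.27 mol H2, stoichiometry requires (1/2) × 19.27 = 9.635 mol O2; 7.291 mol is available, so O2 is limiting.
n(H2O) = (2/1) × 7.291 = 14.58 mol
m(H2O) = 14.58 × 18.02 = 262.7 g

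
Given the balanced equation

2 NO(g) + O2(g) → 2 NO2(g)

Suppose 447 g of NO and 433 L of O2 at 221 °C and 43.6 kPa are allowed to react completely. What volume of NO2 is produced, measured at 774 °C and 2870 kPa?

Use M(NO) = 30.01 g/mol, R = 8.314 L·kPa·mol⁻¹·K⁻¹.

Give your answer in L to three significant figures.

n(NO) = 447 / 30.01 = 14.90 mol
n(O2) = PV/RT = (43.6 × 433) / (8.314 × 494.15) = 4.595 mol
For 14.90 mol NO, stoichiometry requires (1/2) × 14.90 = 7.450 mol O2; 4.595 mol is available, so O2 is limiting.
n(NO2) = (2/1) × 4.595 = 9.190 mol
V(NO2) = nRT/P = 9.190 × 8.314 × 1047.15 / 2870 = 27.88 L

27.9 L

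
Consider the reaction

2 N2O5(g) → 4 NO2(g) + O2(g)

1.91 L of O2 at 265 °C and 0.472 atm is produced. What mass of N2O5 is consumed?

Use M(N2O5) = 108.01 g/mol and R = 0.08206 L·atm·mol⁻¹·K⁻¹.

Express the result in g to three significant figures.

4.41 g

n(O2) = PV/RT = (0.472 × 1.91) / (0.08206 × 538.15) = 0.02041 mol
n(N2O5) = (2/1) × 0.02041 = 0.04082 mol
m(N2O5) = 0.04082 × 108.01 = 4.409 g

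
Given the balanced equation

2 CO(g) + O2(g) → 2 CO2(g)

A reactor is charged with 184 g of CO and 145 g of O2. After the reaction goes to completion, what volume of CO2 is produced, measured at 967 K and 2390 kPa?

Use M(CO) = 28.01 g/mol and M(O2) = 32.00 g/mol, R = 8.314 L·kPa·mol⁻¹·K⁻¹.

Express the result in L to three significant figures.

n(CO) = 184 / 28.01 = 6.569 mol
n(O2) = 145 / 32.00 = 4.531 mol
For 6.569 mol CO, stoichiometry requires (1/2) × 6.569 = 3.284 mol O2; 4.531 mol is available, so CO is limiting.
n(CO2) = (2/2) × 6.569 = 6.569 mol
V(CO2) = nRT/P = 6.569 × 8.314 × 967 / 2390 = 22.10 L

22.1 L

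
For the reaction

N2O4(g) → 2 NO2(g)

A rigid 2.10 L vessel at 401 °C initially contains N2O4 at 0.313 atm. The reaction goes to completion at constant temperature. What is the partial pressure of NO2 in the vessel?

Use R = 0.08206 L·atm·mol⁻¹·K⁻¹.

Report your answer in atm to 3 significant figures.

0.626 atm

n(N2O4)₀ = PV/RT = (0.313 × 2.10) / (0.08206 × 674.15) = 0.01188 mol
n(NO2) = (2/1) × 0.01188 = 0.02376 mol
P(NO2) = nRT/V = 0.02376 × 0.08206 × 674.15 / 2.10 = 0.6259 atm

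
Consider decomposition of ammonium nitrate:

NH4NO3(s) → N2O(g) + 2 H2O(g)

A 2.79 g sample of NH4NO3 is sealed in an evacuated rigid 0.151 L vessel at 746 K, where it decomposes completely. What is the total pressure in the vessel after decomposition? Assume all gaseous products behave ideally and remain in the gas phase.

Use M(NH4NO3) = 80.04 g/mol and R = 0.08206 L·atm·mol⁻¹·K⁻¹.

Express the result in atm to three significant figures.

42.4 atm

n(NH4NO3) = 2.79 / 80.04 = 0.03486 mol
n(gas produced) = (3/1) × 0.03486 = 0.1046 mol
P = nRT/V = 0.1046 × 0.08206 × 746 / 0.151 = 42.41 atm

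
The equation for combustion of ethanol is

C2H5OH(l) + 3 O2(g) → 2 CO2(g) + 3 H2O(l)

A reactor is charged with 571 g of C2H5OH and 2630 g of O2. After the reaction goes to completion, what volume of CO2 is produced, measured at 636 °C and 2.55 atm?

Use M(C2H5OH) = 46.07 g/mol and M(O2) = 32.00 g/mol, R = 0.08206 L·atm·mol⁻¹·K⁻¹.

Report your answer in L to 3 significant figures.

n(C2H5OH) = 571 / 46.07 = 12.39 mol
n(O2) = 2630 / 32.00 = 82.19 mol
For 12.39 mol C2H5OH, stoichiometry requires (3/1) × 12.39 = 37.17 mol O2; 82.19 mol is available, so C2H5OH is limiting.
n(CO2) = (2/1) × 12.39 = 24.78 mol
V(CO2) = nRT/P = 24.78 × 0.08206 × 909.15 / 2.55 = 725.0 L

725 L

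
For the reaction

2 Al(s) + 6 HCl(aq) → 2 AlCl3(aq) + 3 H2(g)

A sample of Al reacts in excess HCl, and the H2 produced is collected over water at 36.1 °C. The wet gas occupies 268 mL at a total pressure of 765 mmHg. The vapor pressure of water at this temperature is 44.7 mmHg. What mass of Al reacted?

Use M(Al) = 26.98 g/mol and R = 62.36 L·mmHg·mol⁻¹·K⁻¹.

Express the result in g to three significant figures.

P(H2) = 765 − 44.7 = 720.3 mmHg
n(H2) = PV/RT = (720.3 × 0.2680) / (62.36 × 309.25) = 0.01001 mol
n(Al) = (2/3) × 0.01001 = 0.006673 mol
m(Al) = 0.006673 × 26.98 = 0.1800 g

0.180 g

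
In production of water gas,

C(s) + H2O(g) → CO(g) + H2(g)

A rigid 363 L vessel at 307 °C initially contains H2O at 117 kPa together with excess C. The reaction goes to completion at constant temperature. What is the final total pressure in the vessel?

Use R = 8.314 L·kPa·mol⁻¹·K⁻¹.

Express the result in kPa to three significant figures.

234 kPa

Rigid vessel, constant T ⇒ P scales with total gas moles (1 → 2).
P_final = (2/1) × 117 = 234.0 kPa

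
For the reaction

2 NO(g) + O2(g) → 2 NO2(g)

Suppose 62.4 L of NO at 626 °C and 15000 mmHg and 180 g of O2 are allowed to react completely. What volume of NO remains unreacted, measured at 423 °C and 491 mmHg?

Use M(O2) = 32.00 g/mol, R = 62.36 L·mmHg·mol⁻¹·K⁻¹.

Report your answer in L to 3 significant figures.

n(NO) = PV/RT = (15000 × 62.4) / (62.36 × 899.15) = 16.69 mol
n(O2) = 180 / 32.00 = 5.625 mol
For 16.69 mol NO, stoichiometry requires (1/2) × 16.69 = 8.345 mol O2; 5.625 mol is available, so O2 is limiting.
n(NO) consumed = (2/1) × 5.625 = 11.25 mol; remaining = 16.69 − 11.25 = 5.440 mol
V(NO) = nRT/P = 5.440 × 62.36 × 696.15 / 491 = 481.0 L

481 L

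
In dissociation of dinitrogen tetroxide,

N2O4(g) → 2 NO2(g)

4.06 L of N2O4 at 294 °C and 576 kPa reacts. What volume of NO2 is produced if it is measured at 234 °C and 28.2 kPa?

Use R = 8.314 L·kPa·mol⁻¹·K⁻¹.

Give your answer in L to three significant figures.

148 L

n(N2O4) = PV/RT = (576 × 4.06) / (8.314 × 567.15) = 0.4960 mol
n(NO2) = (2/1) × 0.4960 = 0.9920 mol
V = nRT/P = 0.9920 × 8.314 × 507.15 / 28.2 = 148.3 L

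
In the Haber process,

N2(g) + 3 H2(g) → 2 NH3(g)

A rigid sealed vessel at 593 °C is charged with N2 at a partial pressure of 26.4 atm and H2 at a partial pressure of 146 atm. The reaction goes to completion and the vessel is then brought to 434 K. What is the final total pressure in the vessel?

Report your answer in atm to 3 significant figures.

59.9 atm

With V and T fixed, P_i ∝ n_i, so the mole ratios apply directly to partial pressures at 593 °C.
P(H2) required for 26.4 atm of N2 = (3/1) × 26.4 = 79.20 atm; available 146 atm, so N2 is limiting.
P(H2) remaining = 146 − (3/1) × 26.4 = 66.80 atm
P(gaseous products) = (2)/1 × 26.4 = 52.80 atm
P_total at 593 °C = 66.80 + 52.80 = 119.6 atm
Scaling to 434 K: P = 119.6 × 434/866.15 = 59.93 atm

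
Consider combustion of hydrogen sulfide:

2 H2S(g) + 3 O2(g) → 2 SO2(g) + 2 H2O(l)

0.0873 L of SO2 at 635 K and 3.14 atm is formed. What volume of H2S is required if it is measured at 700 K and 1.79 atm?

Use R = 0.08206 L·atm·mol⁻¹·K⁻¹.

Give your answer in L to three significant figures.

0.169 L

n(SO2) = PV/RT = (3.14 × 0.0873) / (0.08206 × 635) = 0.005261 mol
n(H2S) = (2/2) × 0.005261 = 0.005261 mol
V = nRT/P = 0.005261 × 0.08206 × 700 / 1.79 = 0.1688 L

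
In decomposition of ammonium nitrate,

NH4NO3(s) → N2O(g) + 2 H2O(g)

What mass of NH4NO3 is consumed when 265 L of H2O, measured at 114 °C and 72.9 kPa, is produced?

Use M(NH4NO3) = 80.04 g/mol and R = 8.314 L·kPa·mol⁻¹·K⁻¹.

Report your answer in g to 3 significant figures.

240 g

n(H2O) = PV/RT = (72.9 × 265) / (8.314 × 387.15) = 6.002 mol
n(NH4NO3) = (1/2) × 6.002 = 3.001 mol
m(NH4NO3) = 3.001 × 80.04 = 240.2 g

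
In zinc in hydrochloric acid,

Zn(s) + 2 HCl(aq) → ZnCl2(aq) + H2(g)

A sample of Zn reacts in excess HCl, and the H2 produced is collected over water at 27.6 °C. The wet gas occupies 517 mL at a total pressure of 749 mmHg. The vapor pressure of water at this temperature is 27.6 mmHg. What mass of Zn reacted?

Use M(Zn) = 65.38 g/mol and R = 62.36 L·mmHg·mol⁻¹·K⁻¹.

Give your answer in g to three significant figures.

1.30 g

P(H2) = 749 − 27.6 = 721.4 mmHg
n(H2) = PV/RT = (721.4 × 0.5170) / (62.36 × 300.75) = 0.01989 mol
n(Zn) = (1/1) × 0.01989 = 0.01989 mol
m(Zn) = 0.01989 × 65.38 = 1.300 g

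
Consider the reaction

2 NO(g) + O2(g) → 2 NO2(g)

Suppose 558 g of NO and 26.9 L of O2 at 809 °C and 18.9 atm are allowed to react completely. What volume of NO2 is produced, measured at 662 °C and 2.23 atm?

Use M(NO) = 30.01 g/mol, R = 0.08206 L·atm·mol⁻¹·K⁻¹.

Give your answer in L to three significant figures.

n(NO) = 558 / 30.01 = 18.59 mol
n(O2) = PV/RT = (18.9 × 26.9) / (0.08206 × 1082.15) = 5.725 mol
For 18.59 mol NO, stoichiometry requires (1/2) × 18.59 = 9.295 mol O2; 5.725 mol is available, so O2 is limiting.
n(NO2) = (2/1) × 5.725 = 11.45 mol
V(NO2) = nRT/P = 11.45 × 0.08206 × 935.15 / 2.23 = 394.0 L

394 L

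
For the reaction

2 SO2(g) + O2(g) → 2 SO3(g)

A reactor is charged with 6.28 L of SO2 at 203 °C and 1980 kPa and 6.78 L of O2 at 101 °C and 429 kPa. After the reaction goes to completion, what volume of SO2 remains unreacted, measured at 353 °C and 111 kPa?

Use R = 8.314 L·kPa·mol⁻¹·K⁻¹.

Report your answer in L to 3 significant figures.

59.6 L

n(SO2) = PV/RT = (1980 × 6.28) / (8.314 × 476.15) = 3.141 mol
n(O2) = PV/RT = (429 × 6.78) / (8.314 × 374.15) = 0.9350 mol
For 3.141 mol SO2, stoichiometry requires (1/2) × 3.141 = 1.571 mol O2; 0.9350 mol is available, so O2 is limiting.
n(SO2) consumed = (2/1) × 0.9350 = 1.870 mol; remaining = 3.141 − 1.870 = 1.271 mol
V(SO2) = nRT/P = 1.271 × 8.314 × 626.15 / 111 = 59.61 L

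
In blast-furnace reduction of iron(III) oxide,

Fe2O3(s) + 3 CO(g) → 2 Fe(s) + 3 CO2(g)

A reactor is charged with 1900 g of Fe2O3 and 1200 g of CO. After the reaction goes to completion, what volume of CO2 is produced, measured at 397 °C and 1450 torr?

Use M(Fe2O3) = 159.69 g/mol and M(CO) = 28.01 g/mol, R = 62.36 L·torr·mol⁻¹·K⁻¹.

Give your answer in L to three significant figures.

1030 L

n(Fe2O3) = 1900 / 159.69 = 11.90 mol
n(CO) = 1200 / 28.01 = 42.84 mol
For 11.90 mol Fe2O3, stoichiometry requires (3/1) × 11.90 = 35.70 mol CO; 42.84 mol is available, so Fe2O3 is limiting.
n(CO2) = (3/1) × 11.90 = 35.70 mol
V(CO2) = nRT/P = 35.70 × 62.36 × 670.15 / 1450 = 1029 L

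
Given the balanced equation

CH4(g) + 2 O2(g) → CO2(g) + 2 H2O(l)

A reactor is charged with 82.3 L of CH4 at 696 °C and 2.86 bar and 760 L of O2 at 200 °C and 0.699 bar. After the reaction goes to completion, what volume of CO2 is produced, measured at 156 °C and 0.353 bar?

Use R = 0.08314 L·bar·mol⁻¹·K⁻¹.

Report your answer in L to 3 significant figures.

n(CH4) = PV/RT = (2.86 × 82.3) / (0.08314 × 969.15) = 2.921 mol
n(O2) = PV/RT = (0.699 × 760) / (0.08314 × 473.15) = 13.50 mol
For 2.921 mol CH4, stoichiometry requires (2/1) × 2.921 = 5.842 mol O2; 13.50 mol is available, so CH4 is limiting.
n(CO2) = (1/1) × 2.921 = 2.921 mol
V(CO2) = nRT/P = 2.921 × 0.08314 × 429.15 / 0.353 = 295.2 L

295 L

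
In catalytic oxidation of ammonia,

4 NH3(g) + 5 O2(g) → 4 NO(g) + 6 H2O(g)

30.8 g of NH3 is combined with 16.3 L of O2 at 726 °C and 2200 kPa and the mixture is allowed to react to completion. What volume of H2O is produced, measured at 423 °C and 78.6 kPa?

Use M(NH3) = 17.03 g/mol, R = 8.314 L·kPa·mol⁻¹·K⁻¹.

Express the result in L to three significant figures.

200 L

n(NH3) = 30.8 / 17.03 = 1.809 mol
n(O2) = PV/RT = (2200 × 16.3) / (8.314 × 999.15) = 4.317 mol
For 1.809 mol NH3, stoichiometry requires (5/4) × 1.809 = 2.261 mol O2; 4.317 mol is available, so NH3 is limiting.
n(H2O) = (6/4) × 1.809 = 2.713 mol
V(H2O) = nRT/P = 2.713 × 8.314 × 696.15 / 78.6 = 199.8 L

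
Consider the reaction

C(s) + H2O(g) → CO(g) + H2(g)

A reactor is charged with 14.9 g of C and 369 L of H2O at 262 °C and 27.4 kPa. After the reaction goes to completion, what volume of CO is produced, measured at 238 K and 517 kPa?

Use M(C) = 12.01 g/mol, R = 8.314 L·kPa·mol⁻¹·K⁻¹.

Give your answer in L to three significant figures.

n(C) = 14.9 / 12.01 = 1.241 mol
n(H2O) = PV/RT = (27.4 × 369) / (8.314 × 535.15) = 2.272 mol
For 1.241 mol C, stoichiometry requires (1/1) × 1.241 = 1.241 mol H2O; 2.272 mol is available, so C is limiting.
n(CO) = (1/1) × 1.241 = 1.241 mol
V(CO) = nRT/P = 1.241 × 8.314 × 238 / 517 = 4.750 L

4.75 L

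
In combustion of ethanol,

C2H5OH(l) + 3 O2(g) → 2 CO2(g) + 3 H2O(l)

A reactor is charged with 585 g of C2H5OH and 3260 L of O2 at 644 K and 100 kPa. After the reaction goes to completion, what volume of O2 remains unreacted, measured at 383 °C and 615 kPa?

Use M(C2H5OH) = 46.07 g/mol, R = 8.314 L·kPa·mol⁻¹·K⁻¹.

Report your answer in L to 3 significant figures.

n(C2H5OH) = 585 / 46.07 = 12.70 mol
n(O2) = PV/RT = (100 × 3260) / (8.314 × 644) = 60.89 mol
For 12.70 mol C2H5OH, stoichiometry requires (3/1) × 12.70 = 38.10 mol O2; 60.89 mol is available, so C2H5OH is limiting.
n(O2) consumed = (3/1) × 12.70 = 38.10 mol; remaining = 60.89 − 38.10 = 22.79 mol
V(O2) = nRT/P = 22.79 × 8.314 × 656.15 / 615 = 202.2 L

202 L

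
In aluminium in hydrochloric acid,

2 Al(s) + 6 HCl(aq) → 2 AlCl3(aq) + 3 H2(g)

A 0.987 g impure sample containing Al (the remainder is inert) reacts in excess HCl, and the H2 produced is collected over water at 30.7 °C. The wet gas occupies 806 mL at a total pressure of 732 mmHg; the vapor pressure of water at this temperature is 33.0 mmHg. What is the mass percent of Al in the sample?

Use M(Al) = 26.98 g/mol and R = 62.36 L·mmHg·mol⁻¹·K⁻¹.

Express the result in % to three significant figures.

54.2 %

P(H2) = 732 − 33.0 = 699.0 mmHg
n(H2) = PV/RT = (699.0 × 0.8060) / (62.36 × 303.85) = 0.02973 mol
n(Al) = (2/3) × 0.02973 = 0.01982 mol
m(Al) = 0.01982 × 26.98 = 0.5347 g
%Al = 0.5347 / 0.987 × 100 = 54.17%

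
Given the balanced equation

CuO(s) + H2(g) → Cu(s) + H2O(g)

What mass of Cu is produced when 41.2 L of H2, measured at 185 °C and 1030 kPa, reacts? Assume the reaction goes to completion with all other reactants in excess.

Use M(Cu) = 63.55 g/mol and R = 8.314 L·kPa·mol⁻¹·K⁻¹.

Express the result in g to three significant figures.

n(H2) = PV/RT = (1030 × 41.2) / (8.314 × 458.15) = 11.14 mol
n(Cu) = (1/1) × 11.14 = 11.14 mol
m(Cu) = 11.14 × 63.55 = 707.9 g

708 g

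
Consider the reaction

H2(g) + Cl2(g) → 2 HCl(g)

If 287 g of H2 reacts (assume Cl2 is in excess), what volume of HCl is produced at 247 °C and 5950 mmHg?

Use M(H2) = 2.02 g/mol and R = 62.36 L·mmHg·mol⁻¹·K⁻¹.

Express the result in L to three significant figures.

n(H2) = 287.0 / 2.02 = 142.1 mol
n(HCl) = (2/1) × 142.1 = 284.2 mol
V = nRT/P = 284.2 × 62.36 × 520.15 / 5950 = 1549 L

1550 L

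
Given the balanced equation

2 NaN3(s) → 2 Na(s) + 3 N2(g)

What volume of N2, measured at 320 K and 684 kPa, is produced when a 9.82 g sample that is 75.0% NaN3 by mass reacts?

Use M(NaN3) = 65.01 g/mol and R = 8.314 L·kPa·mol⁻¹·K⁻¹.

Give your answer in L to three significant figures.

mass of NaN3 = 9.82 × 75.0/100 = 7.365 g
n(NaN3) = 7.365 / 65.01 = 0.1133 mol
n(N2) = (3/2) × 0.1133 = 0.1699 mol
V = nRT/P = 0.1699 × 8.314 × 320 / 684 = 0.6608 L

0.661 L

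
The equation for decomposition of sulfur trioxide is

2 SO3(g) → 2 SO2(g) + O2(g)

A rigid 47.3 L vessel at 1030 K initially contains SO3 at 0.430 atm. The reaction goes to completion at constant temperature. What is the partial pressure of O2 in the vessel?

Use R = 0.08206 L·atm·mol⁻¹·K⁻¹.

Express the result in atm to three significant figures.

0.215 atm

n(SO3)₀ = PV/RT = (0.430 × 47.3) / (0.08206 × 1030) = 0.2406 mol
n(O2) = (1/2) × 0.2406 = 0.1203 mol
P(O2) = nRT/V = 0.1203 × 0.08206 × 1030 / 47.3 = 0.2150 atm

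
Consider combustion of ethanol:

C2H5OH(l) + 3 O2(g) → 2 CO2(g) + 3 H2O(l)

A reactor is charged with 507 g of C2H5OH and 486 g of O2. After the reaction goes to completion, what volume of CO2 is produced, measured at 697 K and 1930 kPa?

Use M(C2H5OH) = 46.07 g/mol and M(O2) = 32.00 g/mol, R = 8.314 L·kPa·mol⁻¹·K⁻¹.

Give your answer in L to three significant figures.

n(C2H5OH) = 507 / 46.07 = 11.00 mol
n(O2) = 486 / 32.00 = 15.19 mol
For 11.00 mol C2H5OH, stoichiometry requires (3/1) × 11.00 = 33.00 mol O2; 15.19 mol is available, so O2 is limiting.
n(CO2) = (2/3) × 15.19 = 10.13 mol
V(CO2) = nRT/P = 10.13 × 8.314 × 697 / 1930 = 30.42 L

30.4 L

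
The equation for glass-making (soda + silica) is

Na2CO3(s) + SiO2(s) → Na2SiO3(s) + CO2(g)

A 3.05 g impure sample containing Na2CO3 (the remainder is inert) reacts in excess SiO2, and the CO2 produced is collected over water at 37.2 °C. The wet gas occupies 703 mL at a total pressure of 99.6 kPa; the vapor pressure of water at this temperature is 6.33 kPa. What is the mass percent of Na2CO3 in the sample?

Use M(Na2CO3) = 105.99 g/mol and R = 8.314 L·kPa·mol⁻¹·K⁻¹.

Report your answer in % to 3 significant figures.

P(CO2) = 99.6 − 6.33 = 93.27 kPa
n(CO2) = PV/RT = (93.27 × 0.7030) / (8.314 × 310.35) = 0.02541 mol
n(Na2CO3) = (1/1) × 0.02541 = 0.02541 mol
m(Na2CO3) = 0.02541 × 105.99 = 2.693 g
%Na2CO3 = 2.693 / 3.05 × 100 = 88.30%

88.3 %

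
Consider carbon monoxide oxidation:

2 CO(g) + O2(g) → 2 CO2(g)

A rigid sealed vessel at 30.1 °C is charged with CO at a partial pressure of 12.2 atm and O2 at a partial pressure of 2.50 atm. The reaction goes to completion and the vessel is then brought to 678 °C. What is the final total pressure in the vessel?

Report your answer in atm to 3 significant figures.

38.3 atm

At constant V, partial pressures at 30.1 °C are proportional to moles, so apply stoichiometry directly to pressures.
P(O2) required for 12.2 atm of CO = (1/2) × 12.2 = 6.100 atm; available 2.50 atm, so O2 is limiting.
P(CO) remaining = 12.2 − (2/1) × 2.50 = 7.200 atm
P(gaseous products) = (2)/1 × 2.50 = 5.000 atm
P_total at 30.1 °C = 7.200 + 5.000 = 12.20 atm
Scaling to 678 °C: P = 12.20 × 951.15/303.25 = 38.27 atm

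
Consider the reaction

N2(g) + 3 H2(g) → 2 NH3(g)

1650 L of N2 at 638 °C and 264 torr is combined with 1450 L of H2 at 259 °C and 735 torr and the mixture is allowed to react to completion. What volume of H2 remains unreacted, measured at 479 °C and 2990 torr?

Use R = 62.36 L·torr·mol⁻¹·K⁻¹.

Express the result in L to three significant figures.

n(N2) = PV/RT = (264 × 1650) / (62.36 × 911.15) = 7.666 mol
n(H2) = PV/RT = (735 × 1450) / (62.36 × 532.15) = 32.12 mol
For 7.666 mol N2, stoichiometry requires (3/1) × 7.666 = 23.00 mol H2; 32.12 mol is available, so N2 is limiting.
n(H2) consumed = (3/1) × 7.666 = 23.00 mol; remaining = 32.12 − 23.00 = 9.120 mol
V(H2) = nRT/P = 9.120 × 62.36 × 752.15 / 2990 = 143.1 L

143 L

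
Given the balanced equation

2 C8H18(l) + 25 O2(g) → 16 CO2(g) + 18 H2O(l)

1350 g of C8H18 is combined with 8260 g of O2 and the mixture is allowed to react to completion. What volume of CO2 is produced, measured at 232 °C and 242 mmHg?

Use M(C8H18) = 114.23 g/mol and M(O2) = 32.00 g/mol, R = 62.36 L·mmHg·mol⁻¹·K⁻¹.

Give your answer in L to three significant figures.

12300 L

n(C8H18) = 1350 / 114.23 = 11.82 mol
n(O2) = 8260 / 32.00 = 258.1 mol
For 11.82 mol C8H18, stoichiometry requires (25/2) × 11.82 = 147.8 mol O2; 258.1 mol is available, so C8H18 is limiting.
n(CO2) = (16/2) × 11.82 = 94.56 mol
V(CO2) = nRT/P = 94.56 × 62.36 × 505.15 / 242 = 12310 L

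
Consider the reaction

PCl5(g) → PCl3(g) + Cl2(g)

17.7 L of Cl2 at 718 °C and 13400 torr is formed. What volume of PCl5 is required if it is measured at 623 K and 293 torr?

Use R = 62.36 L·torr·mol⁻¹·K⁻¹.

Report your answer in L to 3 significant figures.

n(Cl2) = PV/RT = (13400 × 17.7) / (62.36 × 991.15) = 3.837 mol
n(PCl5) = (1/1) × 3.837 = 3.837 mol
V = nRT/P = 3.837 × 62.36 × 623 / 293 = 508.8 L

509 L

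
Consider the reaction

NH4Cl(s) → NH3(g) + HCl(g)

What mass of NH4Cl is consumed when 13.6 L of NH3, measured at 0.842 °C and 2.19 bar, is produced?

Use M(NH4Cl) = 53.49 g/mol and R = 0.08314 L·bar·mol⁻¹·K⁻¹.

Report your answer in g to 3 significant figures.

69.9 g

n(NH3) = PV/RT = (2.19 × 13.6) / (0.08314 × 273.992) = 1.307 mol
n(NH4Cl) = (1/1) × 1.307 = 1.307 mol
m(NH4Cl) = 1.307 × 53.49 = 69.91 g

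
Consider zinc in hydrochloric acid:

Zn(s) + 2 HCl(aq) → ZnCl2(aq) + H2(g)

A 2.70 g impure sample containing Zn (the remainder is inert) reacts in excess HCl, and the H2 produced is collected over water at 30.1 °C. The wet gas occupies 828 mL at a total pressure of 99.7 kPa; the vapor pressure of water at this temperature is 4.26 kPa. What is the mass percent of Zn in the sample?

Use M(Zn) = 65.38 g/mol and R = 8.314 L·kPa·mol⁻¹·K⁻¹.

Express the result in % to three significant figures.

P(H2) = 99.7 − 4.26 = 95.44 kPa
n(H2) = PV/RT = (95.44 × 0.8280) / (8.314 × 303.25) = 0.03134 mol
n(Zn) = (1/1) × 0.03134 = 0.03134 mol
m(Zn) = 0.03134 × 65.38 = 2.049 g
%Zn = 2.049 / 2.70 × 100 = 75.89%

75.9 %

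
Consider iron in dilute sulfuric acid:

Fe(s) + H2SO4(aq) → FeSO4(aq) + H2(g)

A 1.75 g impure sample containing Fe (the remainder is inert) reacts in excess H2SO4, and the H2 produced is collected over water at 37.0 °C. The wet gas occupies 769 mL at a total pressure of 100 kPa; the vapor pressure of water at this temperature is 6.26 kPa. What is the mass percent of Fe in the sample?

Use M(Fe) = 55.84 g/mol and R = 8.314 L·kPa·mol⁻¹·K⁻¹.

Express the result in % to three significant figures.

P(H2) = 100 − 6.26 = 93.74 kPa
n(H2) = PV/RT = (93.74 × 0.7690) / (8.314 × 310.15) = 0.02796 mol
n(Fe) = (1/1) × 0.02796 = 0.02796 mol
m(Fe) = 0.02796 × 55.84 = 1.561 g
%Fe = 1.561 / 1.75 × 100 = 89.20%

89.2 %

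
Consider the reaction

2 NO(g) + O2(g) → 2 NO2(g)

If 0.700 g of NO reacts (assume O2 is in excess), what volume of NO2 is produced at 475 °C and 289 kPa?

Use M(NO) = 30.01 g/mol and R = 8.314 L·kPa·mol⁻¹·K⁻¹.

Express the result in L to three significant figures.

n(NO) = 0.7000 / 30.01 = 0.02333 mol
n(NO2) = (2/2) × 0.02333 = 0.02333 mol
V = nRT/P = 0.02333 × 8.314 × 748.15 / 289 = 0.5021 L

0.502 L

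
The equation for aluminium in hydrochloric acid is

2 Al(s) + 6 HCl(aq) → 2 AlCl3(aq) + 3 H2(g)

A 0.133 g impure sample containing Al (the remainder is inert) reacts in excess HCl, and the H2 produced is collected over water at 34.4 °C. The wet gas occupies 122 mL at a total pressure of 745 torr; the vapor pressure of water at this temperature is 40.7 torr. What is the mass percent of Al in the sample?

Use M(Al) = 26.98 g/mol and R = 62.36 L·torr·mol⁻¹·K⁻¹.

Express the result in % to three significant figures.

P(H2) = 745 − 40.7 = 704.3 torr
n(H2) = PV/RT = (704.3 × 0.1220) / (62.36 × 307.55) = 0.004480 mol
n(Al) = (2/3) × 0.004480 = 0.002987 mol
m(Al) = 0.002987 × 26.98 = 0.08059 g
%Al = 0.08059 / 0.133 × 100 = 60.59%

60.6 %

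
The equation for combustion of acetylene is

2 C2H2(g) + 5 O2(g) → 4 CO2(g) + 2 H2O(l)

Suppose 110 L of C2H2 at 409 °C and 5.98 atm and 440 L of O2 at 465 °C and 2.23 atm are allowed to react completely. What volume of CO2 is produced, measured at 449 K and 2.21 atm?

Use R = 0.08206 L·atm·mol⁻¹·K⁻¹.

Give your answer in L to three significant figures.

n(C2H2) = PV/RT = (5.98 × 110) / (0.08206 × 682.15) = 11.75 mol
n(O2) = PV/RT = (2.23 × 440) / (0.08206 × 738.15) = 16.20 mol
For 11.75 mol C2H2, stoichiometry requires (5/2) × 11.75 = 29.38 mol O2; 16.20 mol is available, so O2 is limiting.
n(CO2) = (4/5) × 16.20 = 12.96 mol
V(CO2) = nRT/P = 12.96 × 0.08206 × 449 / 2.21 = 216.1 L

216 L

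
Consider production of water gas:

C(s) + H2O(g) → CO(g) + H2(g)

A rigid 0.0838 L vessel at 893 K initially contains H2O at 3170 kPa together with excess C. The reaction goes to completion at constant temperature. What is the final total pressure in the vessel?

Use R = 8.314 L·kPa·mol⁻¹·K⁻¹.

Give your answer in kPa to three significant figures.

6340 kPa

Rigid vessel, constant T ⇒ P scales with total gas moles (1 → 2).
P_final = (2/1) × 3170 = 6340 kPa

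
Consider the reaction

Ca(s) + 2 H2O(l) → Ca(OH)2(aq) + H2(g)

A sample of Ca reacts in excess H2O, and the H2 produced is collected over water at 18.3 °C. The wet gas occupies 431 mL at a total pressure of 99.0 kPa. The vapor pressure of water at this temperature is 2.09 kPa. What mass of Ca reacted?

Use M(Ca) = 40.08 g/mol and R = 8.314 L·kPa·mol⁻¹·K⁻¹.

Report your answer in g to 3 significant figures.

P(H2) = 99.0 − 2.09 = 96.91 kPa
n(H2) = PV/RT = (96.91 × 0.4310) / (8.314 × 291.45) = 0.01724 mol
n(Ca) = (1/1) × 0.01724 = 0.01724 mol
m(Ca) = 0.01724 × 40.08 = 0.6910 g

0.691 g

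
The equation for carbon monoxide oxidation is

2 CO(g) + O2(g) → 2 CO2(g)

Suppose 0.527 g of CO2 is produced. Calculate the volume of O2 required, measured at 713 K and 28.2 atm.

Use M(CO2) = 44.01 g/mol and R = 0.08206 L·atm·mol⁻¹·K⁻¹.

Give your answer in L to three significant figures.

n(CO2) = 0.5270 / 44.01 = 0.01197 mol
n(O2) = (1/2) × 0.01197 = 0.005985 mol
V = nRT/P = 0.005985 × 0.08206 × 713 / 28.2 = 0.01242 L

0.0124 L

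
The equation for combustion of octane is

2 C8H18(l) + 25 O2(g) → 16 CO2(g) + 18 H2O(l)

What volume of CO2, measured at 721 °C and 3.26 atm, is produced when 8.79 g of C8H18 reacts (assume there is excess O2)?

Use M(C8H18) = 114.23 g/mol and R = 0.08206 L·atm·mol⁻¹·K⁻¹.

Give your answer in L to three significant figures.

15.4 L

n(C8H18) = 8.790 / 114.23 = 0.07695 mol
n(CO2) = (16/2) × 0.07695 = 0.6156 mol
V = nRT/P = 0.6156 × 0.08206 × 994.15 / 3.26 = 15.41 L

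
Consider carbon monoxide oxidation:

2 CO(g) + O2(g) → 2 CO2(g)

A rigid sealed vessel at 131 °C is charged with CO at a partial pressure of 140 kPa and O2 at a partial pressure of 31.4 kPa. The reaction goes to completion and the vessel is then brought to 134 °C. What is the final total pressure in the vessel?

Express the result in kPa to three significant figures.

141 kPa

With V and T fixed, P_i ∝ n_i, so the mole ratios apply directly to partial pressures at 131 °C.
P(O2) required for 140 kPa of CO = (1/2) × 140 = 70.00 kPa; available 31.4 kPa, so O2 is limiting.
P(CO) remaining = 140 − (2/1) × 31.4 = 77.20 kPa
P(gaseous products) = (2)/1 × 31.4 = 62.80 kPa
P_total at 131 °C = 77.20 + 62.80 = 140.0 kPa
Scaling to 134 °C: P = 140.0 × 407.15/404.15 = 141.0 kPa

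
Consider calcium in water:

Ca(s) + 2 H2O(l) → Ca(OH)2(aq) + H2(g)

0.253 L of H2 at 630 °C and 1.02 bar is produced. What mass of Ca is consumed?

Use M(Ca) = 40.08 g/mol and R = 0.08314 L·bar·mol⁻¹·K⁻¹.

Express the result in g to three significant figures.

0.138 g

n(H2) = PV/RT = (1.02 × 0.253) / (0.08314 × 903.15) = 0.003437 mol
n(Ca) = (1/1) × 0.003437 = 0.003437 mol
m(Ca) = 0.003437 × 40.08 = 0.1378 g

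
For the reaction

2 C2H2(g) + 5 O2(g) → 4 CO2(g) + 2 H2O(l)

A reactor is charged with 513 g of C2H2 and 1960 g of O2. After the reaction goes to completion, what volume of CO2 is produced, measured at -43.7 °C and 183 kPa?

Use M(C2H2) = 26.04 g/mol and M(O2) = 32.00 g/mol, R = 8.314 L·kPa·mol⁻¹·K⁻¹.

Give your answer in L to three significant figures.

411 L

n(C2H2) = 513 / 26.04 = 19.70 mol
n(O2) = 1960 / 32.00 = 61.25 mol
For 19.70 mol C2H2, stoichiometry requires (5/2) × 19.70 = 49.25 mol O2; 61.25 mol is available, so C2H2 is limiting.
n(CO2) = (4/2) × 19.70 = 39.40 mol
V(CO2) = nRT/P = 39.40 × 8.314 × 229.45 / 183 = 410.7 L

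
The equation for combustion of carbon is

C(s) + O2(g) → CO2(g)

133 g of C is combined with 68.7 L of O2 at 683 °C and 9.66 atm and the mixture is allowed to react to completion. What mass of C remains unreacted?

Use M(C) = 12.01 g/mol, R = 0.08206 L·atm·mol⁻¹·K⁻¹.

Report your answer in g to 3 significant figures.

n(C) = 133 / 12.01 = 11.07 mol
n(O2) = PV/RT = (9.66 × 68.7) / (0.08206 × 956.15) = 8.458 mol
For 11.07 mol C, stoichiometry requires (1/1) × 11.07 = 11.07 mol O2; 8.458 mol is available, so O2 is limiting.
n(C) consumed = (1/1) × 8.458 = 8.458 mol; remaining = 11.07 − 8.458 = 2.612 mol
m(C) = 2.612 × 12.01 = 31.37 g

31.4 g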